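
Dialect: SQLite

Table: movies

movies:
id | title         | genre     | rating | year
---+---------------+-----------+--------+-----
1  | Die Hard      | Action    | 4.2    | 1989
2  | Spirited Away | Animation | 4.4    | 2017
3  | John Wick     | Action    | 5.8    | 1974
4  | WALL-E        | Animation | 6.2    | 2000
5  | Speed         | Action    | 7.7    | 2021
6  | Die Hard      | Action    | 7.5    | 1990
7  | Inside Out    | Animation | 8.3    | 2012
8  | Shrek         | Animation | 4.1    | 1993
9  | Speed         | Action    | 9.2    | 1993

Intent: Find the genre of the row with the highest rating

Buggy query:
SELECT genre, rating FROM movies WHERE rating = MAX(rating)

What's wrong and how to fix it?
Bug: MAX(rating) is an aggregate and cannot be used directly in WHERE

Fix: Wrap MAX in a scalar subquery so WHERE compares against a single value

Corrected query:
SELECT genre, rating FROM movies WHERE rating = (SELECT MAX(rating) FROM movies)

Result:
genre  | rating
-------+-------
Action | 9.2   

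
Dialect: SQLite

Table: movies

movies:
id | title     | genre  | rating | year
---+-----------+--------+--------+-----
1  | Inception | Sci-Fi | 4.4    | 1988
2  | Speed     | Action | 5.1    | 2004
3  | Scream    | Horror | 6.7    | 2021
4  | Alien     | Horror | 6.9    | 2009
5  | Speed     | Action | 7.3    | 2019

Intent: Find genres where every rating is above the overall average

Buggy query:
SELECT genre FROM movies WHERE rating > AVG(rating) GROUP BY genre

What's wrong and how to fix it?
Bug: AVG() is an aggregate; it can't sit directly in WHERE

Fix: Use a subquery for AVG and a HAVING MIN(...) filter so the condition holds for every row in the group

Corrected query:
SELECT genre FROM movies GROUP BY genre HAVING MIN(rating) > (SELECT AVG(rating) FROM movies)

Result:
genre 
------
Horror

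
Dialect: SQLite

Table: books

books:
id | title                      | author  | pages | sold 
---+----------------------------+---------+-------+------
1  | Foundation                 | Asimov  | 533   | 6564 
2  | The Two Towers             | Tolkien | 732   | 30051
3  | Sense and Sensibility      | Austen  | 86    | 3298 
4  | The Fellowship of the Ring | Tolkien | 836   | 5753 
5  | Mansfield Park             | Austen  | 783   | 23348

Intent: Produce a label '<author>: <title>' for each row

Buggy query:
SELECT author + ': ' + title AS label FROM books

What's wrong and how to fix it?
Bug: '+' is numeric addition; on text columns SQLite converts them to 0 instead of concatenating

Fix: Replace + with || to concatenate text

Corrected query:
SELECT author || ': ' || title AS label FROM books

Result:
label                              
-----------------------------------
Asimov: Foundation                 
Tolkien: The Two Towers            
Austen: Sense and Sensibility      
Tolkien: The Fellowship of the Ring
Austen: Mansfield Park             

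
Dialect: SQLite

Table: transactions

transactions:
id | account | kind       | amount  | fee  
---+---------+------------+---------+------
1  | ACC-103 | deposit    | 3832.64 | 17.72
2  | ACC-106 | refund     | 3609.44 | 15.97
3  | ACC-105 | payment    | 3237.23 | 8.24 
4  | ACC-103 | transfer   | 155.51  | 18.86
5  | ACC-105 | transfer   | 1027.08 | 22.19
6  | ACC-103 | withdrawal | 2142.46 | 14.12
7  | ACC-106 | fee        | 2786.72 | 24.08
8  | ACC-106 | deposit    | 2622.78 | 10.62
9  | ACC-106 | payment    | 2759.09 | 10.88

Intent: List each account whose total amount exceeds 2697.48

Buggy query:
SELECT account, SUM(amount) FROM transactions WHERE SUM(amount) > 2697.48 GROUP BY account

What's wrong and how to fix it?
Bug: Aggregate functions cannot appear in a WHERE clause

Fix: Move the aggregate condition to a HAVING clause

Corrected query:
SELECT account, SUM(amount) FROM transactions GROUP BY account HAVING SUM(amount) > 2697.48

Result:
account | SUM(amount)
--------+------------
ACC-103 | 6130.61    
ACC-105 | 4264.31    
ACC-106 | 11778.03   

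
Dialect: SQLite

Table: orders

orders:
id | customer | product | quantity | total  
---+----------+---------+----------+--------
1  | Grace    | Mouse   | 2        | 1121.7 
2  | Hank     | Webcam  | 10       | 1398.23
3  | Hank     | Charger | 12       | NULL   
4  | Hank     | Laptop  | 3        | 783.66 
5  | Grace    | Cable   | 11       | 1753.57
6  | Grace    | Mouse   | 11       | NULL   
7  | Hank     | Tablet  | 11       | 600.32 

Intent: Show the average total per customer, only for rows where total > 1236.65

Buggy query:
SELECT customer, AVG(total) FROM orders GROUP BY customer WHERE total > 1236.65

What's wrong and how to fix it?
Bug: WHERE cannot follow GROUP BY

Fix: Place WHERE between FROM and GROUP BY

Corrected query:
SELECT customer, AVG(total) FROM orders WHERE total > 1236.65 GROUP BY customer

Result:
customer | AVG(total)
---------+-----------
Grace    | 1753.57   
Hank     | 1398.23   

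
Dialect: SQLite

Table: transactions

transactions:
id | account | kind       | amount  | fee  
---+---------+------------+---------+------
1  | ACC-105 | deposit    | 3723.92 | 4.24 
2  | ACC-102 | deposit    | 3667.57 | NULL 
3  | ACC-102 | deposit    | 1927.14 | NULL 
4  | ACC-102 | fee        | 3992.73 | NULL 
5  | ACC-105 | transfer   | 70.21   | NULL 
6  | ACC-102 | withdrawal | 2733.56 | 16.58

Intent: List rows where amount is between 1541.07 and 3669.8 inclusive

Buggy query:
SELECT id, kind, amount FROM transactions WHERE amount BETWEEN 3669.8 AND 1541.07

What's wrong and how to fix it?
Bug: BETWEEN expects the lower bound first; with 3669.8 AND 1541.07 the range is empty

Fix: Swap the bounds so the smaller value comes first

Corrected query:
SELECT id, kind, amount FROM transactions WHERE amount BETWEEN 1541.07 AND 3669.8

Result:
id | kind       | amount 
---+------------+--------
2  | deposit    | 3667.57
3  | deposit    | 1927.14
6  | withdrawal | 2733.56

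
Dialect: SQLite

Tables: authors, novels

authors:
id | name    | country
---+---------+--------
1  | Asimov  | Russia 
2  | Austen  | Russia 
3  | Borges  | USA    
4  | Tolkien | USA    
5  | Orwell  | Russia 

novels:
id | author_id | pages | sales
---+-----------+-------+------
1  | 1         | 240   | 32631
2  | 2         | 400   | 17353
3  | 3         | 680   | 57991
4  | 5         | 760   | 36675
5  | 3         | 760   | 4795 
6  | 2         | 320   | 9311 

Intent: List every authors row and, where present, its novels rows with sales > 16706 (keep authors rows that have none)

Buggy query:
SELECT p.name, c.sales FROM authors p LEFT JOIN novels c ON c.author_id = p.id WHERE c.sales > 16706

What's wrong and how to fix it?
Bug: A WHERE condition on the right-hand table after LEFT JOIN drops unmatched parents

Fix: Move the right-table condition into the ON clause so unmatched parents are kept

Corrected query:
SELECT p.name, c.sales FROM authors p LEFT JOIN novels c ON c.author_id = p.id AND c.sales > 16706

Result:
name    | sales
--------+------
Asimov  | 32631
Austen  | 17353
Borges  | 57991
Tolkien | NULL 
Orwell  | 36675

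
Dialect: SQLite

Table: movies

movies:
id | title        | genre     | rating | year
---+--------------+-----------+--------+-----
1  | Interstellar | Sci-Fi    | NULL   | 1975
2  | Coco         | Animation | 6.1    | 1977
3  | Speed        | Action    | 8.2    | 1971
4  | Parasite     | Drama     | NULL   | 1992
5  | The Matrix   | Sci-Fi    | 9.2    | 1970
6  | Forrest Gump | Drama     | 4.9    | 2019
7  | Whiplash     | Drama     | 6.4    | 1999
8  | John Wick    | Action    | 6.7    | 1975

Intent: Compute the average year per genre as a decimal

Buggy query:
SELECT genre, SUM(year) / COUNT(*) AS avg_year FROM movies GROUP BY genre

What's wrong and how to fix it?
Bug: SUM(year) and COUNT(*) are both integers; the division truncates the fractional part

Fix: Multiply by 1.0 (or CAST to REAL) to force floating-point division

Corrected query:
SELECT genre, SUM(year) * 1.0 / COUNT(*) AS avg_year FROM movies GROUP BY genre

Result:
genre     | avg_year   
----------+------------
Action    | 1973       
Animation | 1977       
Drama     | 2003.333333
Sci-Fi    | 1972.5     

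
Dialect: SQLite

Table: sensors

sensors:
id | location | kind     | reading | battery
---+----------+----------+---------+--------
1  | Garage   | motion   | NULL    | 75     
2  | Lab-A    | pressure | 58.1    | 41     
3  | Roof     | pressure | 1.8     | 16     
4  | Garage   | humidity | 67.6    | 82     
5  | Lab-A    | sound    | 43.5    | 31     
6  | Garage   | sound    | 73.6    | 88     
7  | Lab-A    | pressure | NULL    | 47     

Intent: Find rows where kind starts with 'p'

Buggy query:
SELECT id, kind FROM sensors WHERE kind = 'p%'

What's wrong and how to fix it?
Bug: '=' compares the literal string including the % character; pattern matching needs LIKE

Fix: Replace '=' with LIKE so 'p%' is treated as a pattern

Corrected query:
SELECT id, kind FROM sensors WHERE kind LIKE 'p%'

Result:
id | kind    
---+---------
2  | pressure
3  | pressure
7  | pressure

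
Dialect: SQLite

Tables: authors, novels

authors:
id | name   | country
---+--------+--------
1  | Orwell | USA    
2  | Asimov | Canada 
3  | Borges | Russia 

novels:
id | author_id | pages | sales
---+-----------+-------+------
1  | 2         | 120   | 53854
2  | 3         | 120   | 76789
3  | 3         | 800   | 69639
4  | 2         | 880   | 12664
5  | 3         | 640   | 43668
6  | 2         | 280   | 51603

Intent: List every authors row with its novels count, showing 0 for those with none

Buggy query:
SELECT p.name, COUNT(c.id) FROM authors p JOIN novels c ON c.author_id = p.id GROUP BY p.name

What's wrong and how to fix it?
Bug: INNER JOIN drops authors rows that have no matching novels rows

Fix: Switch to LEFT JOIN to retain unmatched parent rows

Corrected query:
SELECT p.name, COUNT(c.id) FROM authors p LEFT JOIN novels c ON c.author_id = p.id GROUP BY p.name

Result:
name   | COUNT(c.id)
-------+------------
Asimov | 3          
Borges | 3          
Orwell | 0          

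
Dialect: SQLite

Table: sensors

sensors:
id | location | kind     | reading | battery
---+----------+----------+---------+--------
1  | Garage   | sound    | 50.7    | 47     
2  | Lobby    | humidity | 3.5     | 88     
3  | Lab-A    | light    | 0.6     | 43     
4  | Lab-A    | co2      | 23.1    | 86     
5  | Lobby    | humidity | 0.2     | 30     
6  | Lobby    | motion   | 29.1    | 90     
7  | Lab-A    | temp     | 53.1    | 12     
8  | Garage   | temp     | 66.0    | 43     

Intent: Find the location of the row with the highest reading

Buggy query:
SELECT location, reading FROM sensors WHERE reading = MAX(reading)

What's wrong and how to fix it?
Bug: WHERE is evaluated per row; an aggregate over the whole table isn't defined there

Fix: Use a subquery: WHERE reading = (SELECT MAX(reading) FROM sensors)

Corrected query:
SELECT location, reading FROM sensors WHERE reading = (SELECT MAX(reading) FROM sensors)

Result:
location | reading
---------+--------
Garage   | 66     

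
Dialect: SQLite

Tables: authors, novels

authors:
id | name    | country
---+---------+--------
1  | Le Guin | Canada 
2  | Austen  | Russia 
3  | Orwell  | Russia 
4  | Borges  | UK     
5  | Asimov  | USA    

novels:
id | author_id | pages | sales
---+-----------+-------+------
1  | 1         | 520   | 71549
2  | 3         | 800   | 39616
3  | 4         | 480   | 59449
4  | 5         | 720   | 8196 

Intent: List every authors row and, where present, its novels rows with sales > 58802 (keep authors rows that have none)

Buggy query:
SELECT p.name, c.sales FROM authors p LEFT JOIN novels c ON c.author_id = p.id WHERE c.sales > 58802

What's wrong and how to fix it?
Bug: A WHERE condition on the right-hand table after LEFT JOIN drops unmatched parents

Fix: Put 'c.sales > 58802' in the JOIN's ON clause instead of WHERE

Corrected query:
SELECT p.name, c.sales FROM authors p LEFT JOIN novels c ON c.author_id = p.id AND c.sales > 58802

Result:
name    | sales
--------+------
Le Guin | 71549
Austen  | NULL 
Orwell  | NULL 
Borges  | 59449
Asimov  | NULL 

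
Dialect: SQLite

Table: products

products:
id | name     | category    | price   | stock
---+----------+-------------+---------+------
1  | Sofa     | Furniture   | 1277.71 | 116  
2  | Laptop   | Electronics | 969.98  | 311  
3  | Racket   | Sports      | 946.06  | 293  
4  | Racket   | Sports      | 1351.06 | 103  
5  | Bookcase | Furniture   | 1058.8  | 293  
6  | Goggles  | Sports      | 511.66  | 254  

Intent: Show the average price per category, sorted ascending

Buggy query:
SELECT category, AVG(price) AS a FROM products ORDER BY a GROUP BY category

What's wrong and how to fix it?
Bug: GROUP BY must precede ORDER BY

Fix: Reorder: SELECT … FROM … GROUP BY … ORDER BY …

Corrected query:
SELECT category, AVG(price) AS a FROM products GROUP BY category ORDER BY a

Result:
category    | a       
------------+---------
Sports      | 936.26  
Electronics | 969.98  
Furniture   | 1168.255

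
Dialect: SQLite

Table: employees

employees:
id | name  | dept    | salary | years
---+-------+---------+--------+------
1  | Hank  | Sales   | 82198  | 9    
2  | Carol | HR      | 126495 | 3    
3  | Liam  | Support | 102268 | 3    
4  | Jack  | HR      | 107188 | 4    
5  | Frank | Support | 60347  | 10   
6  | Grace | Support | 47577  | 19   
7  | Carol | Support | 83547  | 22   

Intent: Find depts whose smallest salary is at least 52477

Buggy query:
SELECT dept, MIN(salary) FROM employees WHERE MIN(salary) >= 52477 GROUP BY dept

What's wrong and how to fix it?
Bug: Aggregates like MIN are computed per group after WHERE runs

Fix: Replace WHERE with HAVING after the GROUP BY

Corrected query:
SELECT dept, MIN(salary) FROM employees GROUP BY dept HAVING MIN(salary) >= 52477

Result:
dept  | MIN(salary)
------+------------
HR    | 107188     
Sales | 82198      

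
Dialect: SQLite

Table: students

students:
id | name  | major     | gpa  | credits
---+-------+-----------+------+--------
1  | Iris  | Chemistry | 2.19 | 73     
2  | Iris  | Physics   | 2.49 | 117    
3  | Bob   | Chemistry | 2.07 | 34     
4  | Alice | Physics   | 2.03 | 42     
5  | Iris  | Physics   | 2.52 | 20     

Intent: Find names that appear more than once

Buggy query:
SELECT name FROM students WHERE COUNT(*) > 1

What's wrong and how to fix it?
Bug: COUNT(*) is an aggregate and cannot be used in WHERE

Fix: GROUP BY name, then filter groups with HAVING COUNT(*) > 1

Corrected query:
SELECT name FROM students GROUP BY name HAVING COUNT(*) > 1

Result:
name
----
Iris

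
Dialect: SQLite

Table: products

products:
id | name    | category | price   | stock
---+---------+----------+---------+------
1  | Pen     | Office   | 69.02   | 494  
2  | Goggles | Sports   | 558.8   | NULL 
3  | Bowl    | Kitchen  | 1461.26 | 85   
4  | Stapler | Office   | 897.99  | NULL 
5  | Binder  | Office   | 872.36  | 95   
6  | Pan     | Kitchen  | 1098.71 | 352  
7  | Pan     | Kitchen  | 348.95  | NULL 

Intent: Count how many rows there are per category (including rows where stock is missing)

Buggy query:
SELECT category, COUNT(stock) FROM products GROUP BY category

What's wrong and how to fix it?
Bug: COUNT(column) counts non-NULL values only; rows with NULL stock aren't counted

Fix: Use COUNT(*) to count all rows regardless of NULL

Corrected query:
SELECT category, COUNT(*) FROM products GROUP BY category

Result:
category | COUNT(*)
---------+---------
Kitchen  | 3       
Office   | 3       
Sports   | 1       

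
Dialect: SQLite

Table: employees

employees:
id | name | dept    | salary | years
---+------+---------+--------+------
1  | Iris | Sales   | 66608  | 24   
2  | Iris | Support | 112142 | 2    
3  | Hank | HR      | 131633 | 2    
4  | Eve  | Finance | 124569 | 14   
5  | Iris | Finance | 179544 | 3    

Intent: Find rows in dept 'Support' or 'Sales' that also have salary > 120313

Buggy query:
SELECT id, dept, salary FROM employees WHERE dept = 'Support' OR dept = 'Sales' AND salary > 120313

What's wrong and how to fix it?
Bug: Without parentheses, AND is evaluated before OR, so the salary filter only applies to the 'Sales' branch

Fix: Add parentheses around the OR so the AND applies to both alternatives

Corrected query:
SELECT id, dept, salary FROM employees WHERE (dept = 'Support' OR dept = 'Sales') AND salary > 120313

Result:
(no rows)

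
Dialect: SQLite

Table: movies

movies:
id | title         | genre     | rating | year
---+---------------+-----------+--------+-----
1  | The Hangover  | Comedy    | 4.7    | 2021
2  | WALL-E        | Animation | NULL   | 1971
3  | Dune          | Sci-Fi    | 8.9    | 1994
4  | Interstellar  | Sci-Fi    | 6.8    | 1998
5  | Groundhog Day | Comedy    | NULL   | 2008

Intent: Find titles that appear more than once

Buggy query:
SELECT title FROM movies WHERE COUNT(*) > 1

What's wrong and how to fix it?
Bug: COUNT(*) is an aggregate and cannot be used in WHERE

Fix: Group first, then use HAVING for the count condition

Corrected query:
SELECT title FROM movies GROUP BY title HAVING COUNT(*) > 1

Result:
(no rows)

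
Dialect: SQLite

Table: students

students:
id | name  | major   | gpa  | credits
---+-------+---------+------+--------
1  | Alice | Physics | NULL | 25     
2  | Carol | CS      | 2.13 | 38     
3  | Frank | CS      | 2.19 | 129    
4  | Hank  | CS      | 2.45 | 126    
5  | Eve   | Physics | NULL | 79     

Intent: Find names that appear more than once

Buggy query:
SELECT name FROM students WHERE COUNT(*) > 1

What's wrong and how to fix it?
Bug: WHERE can't reference COUNT(*); aggregates are computed after WHERE

Fix: GROUP BY name, then filter groups with HAVING COUNT(*) > 1

Corrected query:
SELECT name FROM students GROUP BY name HAVING COUNT(*) > 1

Result:
(no rows)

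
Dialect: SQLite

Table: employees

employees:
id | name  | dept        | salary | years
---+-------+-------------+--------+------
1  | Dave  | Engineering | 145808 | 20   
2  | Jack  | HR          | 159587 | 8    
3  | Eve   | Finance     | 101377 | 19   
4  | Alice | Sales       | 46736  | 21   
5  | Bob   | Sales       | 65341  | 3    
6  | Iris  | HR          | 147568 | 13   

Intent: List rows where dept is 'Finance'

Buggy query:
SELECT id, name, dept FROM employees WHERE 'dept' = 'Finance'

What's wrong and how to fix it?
Bug: Single quotes denote string literals in SQL; the column name is being compared as a constant string

Fix: Reference the column as dept without single quotes

Corrected query:
SELECT id, name, dept FROM employees WHERE dept = 'Finance'

Result:
id | name | dept   
---+------+--------
3  | Eve  | Finance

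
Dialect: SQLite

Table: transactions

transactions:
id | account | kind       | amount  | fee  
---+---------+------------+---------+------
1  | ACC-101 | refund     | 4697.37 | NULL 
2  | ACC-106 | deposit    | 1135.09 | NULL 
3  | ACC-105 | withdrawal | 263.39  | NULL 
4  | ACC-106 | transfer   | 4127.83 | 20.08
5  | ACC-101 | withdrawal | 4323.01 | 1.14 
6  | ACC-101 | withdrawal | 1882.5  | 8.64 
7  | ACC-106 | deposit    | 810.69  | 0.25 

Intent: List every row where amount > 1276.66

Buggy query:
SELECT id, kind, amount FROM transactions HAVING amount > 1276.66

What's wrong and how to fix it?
Bug: This is a non-aggregate query (no GROUP BY, no aggregates), so in SQLite the HAVING clause is invalid here; a row-level condition belongs in WHERE

Fix: Replace HAVING with WHERE since the condition applies to individual rows

Corrected query:
SELECT id, kind, amount FROM transactions WHERE amount > 1276.66

Result:
id | kind       | amount 
---+------------+--------
1  | refund     | 4697.37
4  | transfer   | 4127.83
5  | withdrawal | 4323.01
6  | withdrawal | 1882.5 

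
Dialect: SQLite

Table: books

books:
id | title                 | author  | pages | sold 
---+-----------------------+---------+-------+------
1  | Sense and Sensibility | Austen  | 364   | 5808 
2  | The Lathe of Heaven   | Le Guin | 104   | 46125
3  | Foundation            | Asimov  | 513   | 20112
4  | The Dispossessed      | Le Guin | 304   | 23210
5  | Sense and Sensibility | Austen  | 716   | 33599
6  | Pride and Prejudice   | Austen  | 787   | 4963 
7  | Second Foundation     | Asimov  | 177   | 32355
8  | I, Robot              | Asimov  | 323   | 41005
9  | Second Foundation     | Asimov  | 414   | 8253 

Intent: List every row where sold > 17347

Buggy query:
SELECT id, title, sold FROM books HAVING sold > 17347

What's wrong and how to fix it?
Bug: HAVING filters the output of aggregation, but this query has no GROUP BY and no aggregate functions, so SQLite rejects it (HAVING clause on a non-aggregate query); the condition here is per row

Fix: Replace HAVING with WHERE since the condition applies to individual rows

Corrected query:
SELECT id, title, sold FROM books WHERE sold > 17347

Result:
id | title                 | sold 
---+-----------------------+------
2  | The Lathe of Heaven   | 46125
3  | Foundation            | 20112
4  | The Dispossessed      | 23210
5  | Sense and Sensibility | 33599
7  | Second Foundation     | 32355
8  | I, Robot              | 41005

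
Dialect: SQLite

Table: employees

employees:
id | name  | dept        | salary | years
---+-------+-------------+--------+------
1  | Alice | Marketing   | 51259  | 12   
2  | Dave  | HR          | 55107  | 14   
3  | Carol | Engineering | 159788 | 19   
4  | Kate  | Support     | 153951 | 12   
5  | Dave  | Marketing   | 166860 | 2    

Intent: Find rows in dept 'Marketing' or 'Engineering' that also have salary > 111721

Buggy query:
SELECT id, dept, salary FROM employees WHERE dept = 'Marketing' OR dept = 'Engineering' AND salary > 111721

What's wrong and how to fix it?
Bug: AND binds tighter than OR, so this parses as dept = 'Marketing' OR (dept = 'Engineering' AND salary > 111721)

Fix: Group the OR with parentheses (or use IN), then AND the threshold

Corrected query:
SELECT id, dept, salary FROM employees WHERE (dept = 'Marketing' OR dept = 'Engineering') AND salary > 111721

Result:
id | dept        | salary
---+-------------+-------
3  | Engineering | 159788
5  | Marketing   | 166860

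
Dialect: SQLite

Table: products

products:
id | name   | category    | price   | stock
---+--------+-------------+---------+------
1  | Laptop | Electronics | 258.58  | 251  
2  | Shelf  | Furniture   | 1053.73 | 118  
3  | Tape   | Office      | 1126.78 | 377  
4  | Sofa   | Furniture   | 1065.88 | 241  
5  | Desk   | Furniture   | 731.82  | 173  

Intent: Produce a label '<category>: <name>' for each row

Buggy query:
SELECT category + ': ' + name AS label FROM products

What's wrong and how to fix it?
Bug: SQLite uses || for string concatenation; + coerces text to numbers (yielding 0)

Fix: Use the || operator for string concatenation

Corrected query:
SELECT category || ': ' || name AS label FROM products

Result:
label              
-------------------
Electronics: Laptop
Furniture: Shelf   
Office: Tape       
Furniture: Sofa    
Furniture: Desk    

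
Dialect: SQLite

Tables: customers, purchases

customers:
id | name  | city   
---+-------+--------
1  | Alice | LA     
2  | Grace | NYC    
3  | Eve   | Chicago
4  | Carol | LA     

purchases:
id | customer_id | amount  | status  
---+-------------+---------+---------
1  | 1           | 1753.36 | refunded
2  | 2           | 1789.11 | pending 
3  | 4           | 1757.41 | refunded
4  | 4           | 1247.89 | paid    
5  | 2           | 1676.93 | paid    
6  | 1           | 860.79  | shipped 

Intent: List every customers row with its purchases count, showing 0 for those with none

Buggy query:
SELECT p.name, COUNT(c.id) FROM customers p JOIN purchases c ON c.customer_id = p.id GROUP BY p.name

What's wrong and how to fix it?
Bug: INNER JOIN drops customers rows that have no matching purchases rows

Fix: Use LEFT JOIN so parents without children still appear (COUNT(c.id) gives 0)

Corrected query:
SELECT p.name, COUNT(c.id) FROM customers p LEFT JOIN purchases c ON c.customer_id = p.id GROUP BY p.name

Result:
name  | COUNT(c.id)
------+------------
Alice | 2          
Carol | 2          
Eve   | 0          
Grace | 2          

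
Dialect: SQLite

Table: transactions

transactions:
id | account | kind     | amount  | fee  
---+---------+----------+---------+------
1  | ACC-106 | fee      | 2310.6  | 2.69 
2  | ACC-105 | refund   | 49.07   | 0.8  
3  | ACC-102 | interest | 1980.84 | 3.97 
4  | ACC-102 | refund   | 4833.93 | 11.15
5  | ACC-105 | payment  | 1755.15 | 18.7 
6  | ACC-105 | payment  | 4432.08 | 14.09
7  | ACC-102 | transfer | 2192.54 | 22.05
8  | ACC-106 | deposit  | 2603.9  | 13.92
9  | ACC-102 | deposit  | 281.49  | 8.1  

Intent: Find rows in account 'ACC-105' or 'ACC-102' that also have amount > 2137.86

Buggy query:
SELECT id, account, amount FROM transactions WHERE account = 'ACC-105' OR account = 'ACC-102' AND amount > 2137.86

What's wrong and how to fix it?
Bug: AND binds tighter than OR, so this parses as account = 'ACC-105' OR (account = 'ACC-102' AND amount > 2137.86)

Fix: Group the OR with parentheses (or use IN), then AND the threshold

Corrected query:
SELECT id, account, amount FROM transactions WHERE (account = 'ACC-105' OR account = 'ACC-102') AND amount > 2137.86

Result:
id | account | amount 
---+---------+--------
4  | ACC-102 | 4833.93
6  | ACC-105 | 4432.08
7  | ACC-102 | 2192.54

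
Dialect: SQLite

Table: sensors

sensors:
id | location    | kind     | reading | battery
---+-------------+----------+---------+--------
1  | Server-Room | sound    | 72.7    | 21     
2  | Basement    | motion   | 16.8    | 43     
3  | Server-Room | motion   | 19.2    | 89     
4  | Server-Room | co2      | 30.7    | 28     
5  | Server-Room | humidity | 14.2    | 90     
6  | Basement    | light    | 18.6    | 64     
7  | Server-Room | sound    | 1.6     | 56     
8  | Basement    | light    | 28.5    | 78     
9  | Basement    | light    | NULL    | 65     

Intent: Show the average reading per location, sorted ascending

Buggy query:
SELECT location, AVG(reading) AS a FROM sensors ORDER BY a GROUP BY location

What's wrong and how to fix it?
Bug: GROUP BY must precede ORDER BY

Fix: Reorder: SELECT … FROM … GROUP BY … ORDER BY …

Corrected query:
SELECT location, AVG(reading) AS a FROM sensors GROUP BY location ORDER BY a

Result:
location    | a    
------------+------
Basement    | 21.3 
Server-Room | 27.68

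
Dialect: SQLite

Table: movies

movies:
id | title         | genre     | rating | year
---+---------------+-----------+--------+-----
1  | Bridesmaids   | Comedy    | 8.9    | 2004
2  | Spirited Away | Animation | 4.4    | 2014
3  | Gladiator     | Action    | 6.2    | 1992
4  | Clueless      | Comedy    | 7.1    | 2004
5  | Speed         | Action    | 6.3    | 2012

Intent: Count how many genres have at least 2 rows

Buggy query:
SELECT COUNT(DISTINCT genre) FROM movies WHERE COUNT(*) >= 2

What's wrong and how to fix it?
Bug: COUNT(*) cannot appear in WHERE; the per-group count doesn't exist yet

Fix: Use a subquery that GROUPs and filters with HAVING, then count its rows

Corrected query:
SELECT COUNT(*) FROM (SELECT genre FROM movies GROUP BY genre HAVING COUNT(*) >= 2)

Result:
COUNT(*)
--------
2       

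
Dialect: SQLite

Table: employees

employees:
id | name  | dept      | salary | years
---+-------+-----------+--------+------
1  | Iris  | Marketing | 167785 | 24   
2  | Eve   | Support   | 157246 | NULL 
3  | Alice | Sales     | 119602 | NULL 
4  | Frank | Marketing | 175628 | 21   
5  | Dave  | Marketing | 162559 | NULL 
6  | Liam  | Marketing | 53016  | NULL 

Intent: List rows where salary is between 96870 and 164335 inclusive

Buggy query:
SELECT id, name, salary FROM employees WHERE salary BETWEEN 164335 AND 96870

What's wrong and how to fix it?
Bug: The bounds are reversed; BETWEEN a AND b requires a <= b to match anything

Fix: Swap the bounds so the smaller value comes first

Corrected query:
SELECT id, name, salary FROM employees WHERE salary BETWEEN 96870 AND 164335

Result:
id | name  | salary
---+-------+-------
2  | Eve   | 157246
3  | Alice | 119602
5  | Dave  | 162559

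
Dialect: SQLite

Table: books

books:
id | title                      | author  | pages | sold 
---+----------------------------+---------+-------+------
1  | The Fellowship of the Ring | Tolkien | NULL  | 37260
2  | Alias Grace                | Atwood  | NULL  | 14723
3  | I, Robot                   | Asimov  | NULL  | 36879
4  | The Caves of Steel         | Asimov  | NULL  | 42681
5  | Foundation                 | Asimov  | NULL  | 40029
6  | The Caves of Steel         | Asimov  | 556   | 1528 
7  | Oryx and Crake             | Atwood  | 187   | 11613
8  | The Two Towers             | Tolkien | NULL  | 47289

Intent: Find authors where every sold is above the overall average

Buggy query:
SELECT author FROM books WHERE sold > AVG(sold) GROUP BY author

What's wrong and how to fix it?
Bug: AVG() is an aggregate; it can't sit directly in WHERE

Fix: Use a subquery for AVG and a HAVING MIN(...) filter so the condition holds for every row in the group

Corrected query:
SELECT author FROM books GROUP BY author HAVING MIN(sold) > (SELECT AVG(sold) FROM books)

Result:
author 
-------
Tolkien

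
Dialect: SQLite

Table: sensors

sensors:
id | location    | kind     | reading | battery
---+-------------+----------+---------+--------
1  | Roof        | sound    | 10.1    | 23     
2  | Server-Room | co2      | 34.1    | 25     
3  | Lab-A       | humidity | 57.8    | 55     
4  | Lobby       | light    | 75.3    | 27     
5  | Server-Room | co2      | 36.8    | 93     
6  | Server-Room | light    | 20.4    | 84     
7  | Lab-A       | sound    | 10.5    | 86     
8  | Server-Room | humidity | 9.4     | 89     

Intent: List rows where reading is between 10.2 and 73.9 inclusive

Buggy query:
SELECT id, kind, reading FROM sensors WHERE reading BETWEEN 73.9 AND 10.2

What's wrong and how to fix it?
Bug: BETWEEN expects the lower bound first; with 73.9 AND 10.2 the range is empty

Fix: Swap the bounds so the smaller value comes first

Corrected query:
SELECT id, kind, reading FROM sensors WHERE reading BETWEEN 10.2 AND 73.9

Result:
id | kind     | reading
---+----------+--------
2  | co2      | 34.1   
3  | humidity | 57.8   
5  | co2      | 36.8   
6  | light    | 20.4   
7  | sound    | 10.5   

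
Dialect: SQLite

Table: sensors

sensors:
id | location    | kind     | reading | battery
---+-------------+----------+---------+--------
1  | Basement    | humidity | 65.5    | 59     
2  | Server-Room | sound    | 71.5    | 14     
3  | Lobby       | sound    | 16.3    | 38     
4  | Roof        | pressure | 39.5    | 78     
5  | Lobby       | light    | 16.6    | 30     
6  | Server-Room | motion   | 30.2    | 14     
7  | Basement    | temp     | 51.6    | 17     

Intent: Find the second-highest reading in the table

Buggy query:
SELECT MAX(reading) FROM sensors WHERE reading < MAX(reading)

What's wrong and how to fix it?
Bug: The inner MAX is an aggregate inside WHERE, which is not allowed

Fix: Put the inner MAX in a scalar subquery

Corrected query:
SELECT MAX(reading) FROM sensors WHERE reading < (SELECT MAX(reading) FROM sensors)

Result:
MAX(reading)
------------
65.5        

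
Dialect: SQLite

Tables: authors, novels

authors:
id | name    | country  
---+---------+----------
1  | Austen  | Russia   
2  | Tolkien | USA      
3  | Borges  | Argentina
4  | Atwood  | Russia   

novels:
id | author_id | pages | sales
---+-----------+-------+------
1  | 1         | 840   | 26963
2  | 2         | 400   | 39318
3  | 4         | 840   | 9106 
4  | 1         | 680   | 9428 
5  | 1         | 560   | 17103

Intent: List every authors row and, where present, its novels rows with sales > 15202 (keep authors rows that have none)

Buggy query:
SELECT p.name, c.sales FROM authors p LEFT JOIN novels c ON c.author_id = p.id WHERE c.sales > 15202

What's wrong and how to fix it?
Bug: A WHERE condition on the right-hand table after LEFT JOIN drops unmatched parents

Fix: Put 'c.sales > 15202' in the JOIN's ON clause instead of WHERE

Corrected query:
SELECT p.name, c.sales FROM authors p LEFT JOIN novels c ON c.author_id = p.id AND c.sales > 15202

Result:
name    | sales
--------+------
Austen  | 17103
Austen  | 26963
Tolkien | 39318
Borges  | NULL 
Atwood  | NULL 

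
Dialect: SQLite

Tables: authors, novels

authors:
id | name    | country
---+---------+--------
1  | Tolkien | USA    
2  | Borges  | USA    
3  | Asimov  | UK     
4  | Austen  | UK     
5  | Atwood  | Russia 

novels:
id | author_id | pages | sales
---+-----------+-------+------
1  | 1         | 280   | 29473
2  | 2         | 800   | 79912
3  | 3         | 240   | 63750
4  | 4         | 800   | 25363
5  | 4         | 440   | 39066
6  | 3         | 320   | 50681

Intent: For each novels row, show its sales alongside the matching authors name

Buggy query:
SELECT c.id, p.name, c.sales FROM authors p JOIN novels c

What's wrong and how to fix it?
Bug: Missing join condition: each novels row is matched to all authors rows instead of just its own

Fix: Add ON c.author_id = p.id to the JOIN

Corrected query:
SELECT c.id, p.name, c.sales FROM authors p JOIN novels c ON c.author_id = p.id

Result:
id | name    | sales
---+---------+------
1  | Tolkien | 29473
2  | Borges  | 79912
3  | Asimov  | 63750
4  | Austen  | 25363
5  | Austen  | 39066
6  | Asimov  | 50681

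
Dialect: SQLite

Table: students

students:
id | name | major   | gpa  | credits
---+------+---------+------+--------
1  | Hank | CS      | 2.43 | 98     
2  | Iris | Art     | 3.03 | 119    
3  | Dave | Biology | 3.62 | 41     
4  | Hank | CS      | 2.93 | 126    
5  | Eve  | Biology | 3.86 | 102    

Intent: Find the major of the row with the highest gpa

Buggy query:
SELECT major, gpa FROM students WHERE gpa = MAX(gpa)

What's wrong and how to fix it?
Bug: MAX(gpa) is an aggregate and cannot be used directly in WHERE

Fix: Use a subquery: WHERE gpa = (SELECT MAX(gpa) FROM students)

Corrected query:
SELECT major, gpa FROM students WHERE gpa = (SELECT MAX(gpa) FROM students)

Result:
major   | gpa 
--------+-----
Biology | 3.86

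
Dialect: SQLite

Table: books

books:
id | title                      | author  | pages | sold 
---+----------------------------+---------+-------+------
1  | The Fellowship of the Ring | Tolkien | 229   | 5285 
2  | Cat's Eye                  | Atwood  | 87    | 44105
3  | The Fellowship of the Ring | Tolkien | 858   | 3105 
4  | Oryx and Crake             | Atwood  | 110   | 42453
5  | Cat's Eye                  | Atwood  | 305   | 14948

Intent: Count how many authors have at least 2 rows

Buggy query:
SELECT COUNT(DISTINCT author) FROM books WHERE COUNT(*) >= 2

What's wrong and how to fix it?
Bug: WHERE filters individual rows, not groups, so a group-level COUNT is invalid there

Fix: Use a subquery that GROUPs and filters with HAVING, then count its rows

Corrected query:
SELECT COUNT(*) FROM (SELECT author FROM books GROUP BY author HAVING COUNT(*) >= 2)

Result:
COUNT(*)
--------
2       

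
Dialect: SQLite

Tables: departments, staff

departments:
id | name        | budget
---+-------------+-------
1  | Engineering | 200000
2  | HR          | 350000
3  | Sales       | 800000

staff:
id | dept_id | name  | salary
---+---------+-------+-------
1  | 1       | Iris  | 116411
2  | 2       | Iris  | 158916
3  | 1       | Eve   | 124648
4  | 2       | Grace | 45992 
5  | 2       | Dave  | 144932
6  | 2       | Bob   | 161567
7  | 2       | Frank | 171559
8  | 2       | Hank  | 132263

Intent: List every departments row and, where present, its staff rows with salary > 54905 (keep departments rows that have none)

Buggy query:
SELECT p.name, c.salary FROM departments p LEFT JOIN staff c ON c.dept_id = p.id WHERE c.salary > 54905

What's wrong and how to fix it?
Bug: A WHERE condition on the right-hand table after LEFT JOIN drops unmatched parents

Fix: Move the right-table condition into the ON clause so unmatched parents are kept

Corrected query:
SELECT p.name, c.salary FROM departments p LEFT JOIN staff c ON c.dept_id = p.id AND c.salary > 54905

Result:
name        | salary
------------+-------
Engineering | 116411
Engineering | 124648
HR          | 132263
HR          | 144932
HR          | 158916
HR          | 161567
HR          | 171559
Sales       | NULL  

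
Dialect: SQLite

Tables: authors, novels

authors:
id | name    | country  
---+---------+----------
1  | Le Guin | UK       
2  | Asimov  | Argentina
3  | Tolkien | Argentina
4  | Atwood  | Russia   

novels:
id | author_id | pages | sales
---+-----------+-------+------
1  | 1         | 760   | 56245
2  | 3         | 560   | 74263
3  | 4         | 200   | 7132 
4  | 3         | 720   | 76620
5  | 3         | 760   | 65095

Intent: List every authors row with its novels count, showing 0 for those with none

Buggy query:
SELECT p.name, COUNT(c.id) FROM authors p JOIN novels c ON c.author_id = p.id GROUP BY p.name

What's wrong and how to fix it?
Bug: INNER JOIN drops authors rows that have no matching novels rows

Fix: Switch to LEFT JOIN to retain unmatched parent rows

Corrected query:
SELECT p.name, COUNT(c.id) FROM authors p LEFT JOIN novels c ON c.author_id = p.id GROUP BY p.name

Result:
name    | COUNT(c.id)
--------+------------
Asimov  | 0          
Atwood  | 1          
Le Guin | 1          
Tolkien | 3          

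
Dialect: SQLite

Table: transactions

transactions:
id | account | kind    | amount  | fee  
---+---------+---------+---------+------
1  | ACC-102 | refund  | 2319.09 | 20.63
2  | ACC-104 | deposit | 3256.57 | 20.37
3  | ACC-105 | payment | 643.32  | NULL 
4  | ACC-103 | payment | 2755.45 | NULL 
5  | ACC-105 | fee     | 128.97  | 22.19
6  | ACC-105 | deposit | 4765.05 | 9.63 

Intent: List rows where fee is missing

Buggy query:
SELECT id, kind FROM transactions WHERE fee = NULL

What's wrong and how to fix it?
Bug: Comparing to NULL with '=' never matches; NULL = NULL is unknown, not true

Fix: Replace '= NULL' with 'IS NULL'

Corrected query:
SELECT id, kind FROM transactions WHERE fee IS NULL

Result:
id | kind   
---+--------
3  | payment
4  | payment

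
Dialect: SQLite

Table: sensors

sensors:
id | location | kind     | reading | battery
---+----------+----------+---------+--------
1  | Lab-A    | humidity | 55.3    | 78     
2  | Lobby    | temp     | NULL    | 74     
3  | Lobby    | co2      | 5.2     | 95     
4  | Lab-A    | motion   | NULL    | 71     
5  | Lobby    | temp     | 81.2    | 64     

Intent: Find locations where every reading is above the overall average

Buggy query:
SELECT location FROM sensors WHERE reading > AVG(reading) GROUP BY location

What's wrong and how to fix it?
Bug: AVG() is an aggregate; it can't sit directly in WHERE

Fix: Compute the overall average in a scalar subquery and compare each group's MIN against it in HAVING

Corrected query:
SELECT location FROM sensors GROUP BY location HAVING MIN(reading) > (SELECT AVG(reading) FROM sensors)

Result:
location
--------
Lab-A   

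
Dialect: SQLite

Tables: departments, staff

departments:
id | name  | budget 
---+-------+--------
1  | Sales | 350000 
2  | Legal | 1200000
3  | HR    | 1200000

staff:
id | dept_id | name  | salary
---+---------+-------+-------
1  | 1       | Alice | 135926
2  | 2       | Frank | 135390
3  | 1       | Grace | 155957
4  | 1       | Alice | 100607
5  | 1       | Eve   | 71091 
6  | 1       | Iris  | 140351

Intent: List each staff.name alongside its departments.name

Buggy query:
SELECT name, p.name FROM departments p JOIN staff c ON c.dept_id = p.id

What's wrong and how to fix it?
Bug: 'name' exists in both joined tables, so the database can't tell which one is meant

Fix: Prefix ambiguous columns with the table alias

Corrected query:
SELECT c.name, p.name FROM departments p JOIN staff c ON c.dept_id = p.id

Result:
name  | name 
------+------
Alice | Sales
Frank | Legal
Grace | Sales
Alice | Sales
Eve   | Sales
Iris  | Sales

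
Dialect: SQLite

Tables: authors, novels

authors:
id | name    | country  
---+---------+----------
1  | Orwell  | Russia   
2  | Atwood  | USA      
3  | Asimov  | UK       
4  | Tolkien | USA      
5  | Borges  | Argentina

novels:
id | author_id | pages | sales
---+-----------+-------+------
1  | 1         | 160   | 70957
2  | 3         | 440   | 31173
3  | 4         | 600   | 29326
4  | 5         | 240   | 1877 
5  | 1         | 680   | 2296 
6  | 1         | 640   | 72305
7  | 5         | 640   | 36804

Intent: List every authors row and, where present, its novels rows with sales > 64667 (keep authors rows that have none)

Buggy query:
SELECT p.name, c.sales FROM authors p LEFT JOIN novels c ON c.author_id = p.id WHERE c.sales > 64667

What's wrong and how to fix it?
Bug: A WHERE condition on the right-hand table after LEFT JOIN drops unmatched parents

Fix: Put 'c.sales > 64667' in the JOIN's ON clause instead of WHERE

Corrected query:
SELECT p.name, c.sales FROM authors p LEFT JOIN novels c ON c.author_id = p.id AND c.sales > 64667

Result:
name    | sales
--------+------
Orwell  | 70957
Orwell  | 72305
Atwood  | NULL 
Asimov  | NULL 
Tolkien | NULL 
Borges  | NULL 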